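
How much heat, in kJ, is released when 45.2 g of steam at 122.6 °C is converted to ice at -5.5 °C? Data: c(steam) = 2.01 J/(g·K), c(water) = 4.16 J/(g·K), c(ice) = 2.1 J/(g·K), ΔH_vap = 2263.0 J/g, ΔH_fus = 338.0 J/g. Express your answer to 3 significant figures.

q1 (cool steam 122.6→100 °C): 45.2 × 2.01 × 22.6 = 2053 J
q2 (condense at 100 °C): 45.2 × 2263.0 = 102288 J
q3 (cool water 100→0 °C): 45.2 × 4.16 × 100.0 = 18803 J
q4 (freeze at 0 °C): 45.2 × 338.0 = 15278 J
q5 (cool ice 0→-5.5 °C): 45.2 × 2.1 × 5.5 = 522 J
Total: 2053 + 102288 + 18803 + 15278 + 522 = 138944 J = 139 kJ

q = 139 kJ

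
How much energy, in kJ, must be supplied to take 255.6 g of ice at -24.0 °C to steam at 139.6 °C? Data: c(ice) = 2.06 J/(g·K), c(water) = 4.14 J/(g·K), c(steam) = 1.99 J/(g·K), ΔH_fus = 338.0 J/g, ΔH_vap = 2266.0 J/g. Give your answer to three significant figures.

q = 804 kJ

q1 (heat ice -24.0→0.0 °C): 255.6 × 2.06 × 24.0 = 12637 J
q2 (melt at 0 °C): 255.6 × 338.0 = 86393 J
q3 (heat water 0.0→100.0 °C): 255.6 × 4.14 × 100.0 = 105818 J
q4 (vaporize at 100 °C): 255.6 × 2266.0 = 579190 J
q5 (heat steam 100.0→139.6 °C): 255.6 × 1.99 × 39.6 = 20142 J
Total: 12637 + 86393 + 105818 + 579190 + 20142 = 804180 J = 804 kJ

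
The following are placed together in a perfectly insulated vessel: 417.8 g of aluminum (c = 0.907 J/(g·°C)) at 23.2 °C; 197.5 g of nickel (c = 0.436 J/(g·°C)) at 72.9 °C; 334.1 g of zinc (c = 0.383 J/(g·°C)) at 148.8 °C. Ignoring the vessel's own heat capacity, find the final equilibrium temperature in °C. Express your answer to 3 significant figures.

Σ mᵢcᵢ(T − Tᵢ) = 0  ⇒  T = Σ mᵢcᵢTᵢ / Σ mᵢcᵢ
Σ mᵢcᵢ = 417.8×0.907 + 197.5×0.436 + 334.1×0.383 = 593.0149
Σ mᵢcᵢTᵢ = 378.9446×23.2 + 86.11×72.9 + 127.9603×148.8 = 34109
T = 34109 / 593.0149 = 57.52 °C

T_f = 57.5 °C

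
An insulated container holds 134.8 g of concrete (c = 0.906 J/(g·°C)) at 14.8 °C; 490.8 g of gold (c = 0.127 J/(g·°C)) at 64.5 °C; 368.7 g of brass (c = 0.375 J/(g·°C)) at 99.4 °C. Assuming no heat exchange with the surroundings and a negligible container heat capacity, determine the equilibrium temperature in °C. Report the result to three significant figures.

Σ mᵢcᵢ(T − Tᵢ) = 0  ⇒  T = Σ mᵢcᵢTᵢ / Σ mᵢcᵢ
Σ mᵢcᵢ = 134.8×0.906 + 490.8×0.127 + 368.7×0.375 = 322.7229
Σ mᵢcᵢTᵢ = 122.1288×14.8 + 62.3316×64.5 + 138.2625×99.4 = 19571
T = 19571 / 322.7229 = 60.64 °C

T_f = 60.6 °C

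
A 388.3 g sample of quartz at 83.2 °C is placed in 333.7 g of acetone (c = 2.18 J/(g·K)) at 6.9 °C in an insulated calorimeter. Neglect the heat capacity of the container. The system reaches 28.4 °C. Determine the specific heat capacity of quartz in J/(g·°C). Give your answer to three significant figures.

c = 0.735 J/(g·°C)

q_gained = (333.7 × 2.18) × (28.4 − 6.9) = 15640 J
q_lost = 388.3 × c × (83.2 − 28.4) = 21278.84 c
Set equal: c = 15640 / 21278.84 = 0.735 J/(g·°C)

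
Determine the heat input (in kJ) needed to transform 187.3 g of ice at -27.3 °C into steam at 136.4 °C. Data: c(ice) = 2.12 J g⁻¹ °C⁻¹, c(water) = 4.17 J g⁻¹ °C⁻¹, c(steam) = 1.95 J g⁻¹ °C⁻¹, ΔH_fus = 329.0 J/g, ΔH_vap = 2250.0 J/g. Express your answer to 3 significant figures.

q1 (heat ice -27.3→0.0 °C): 187.3 × 2.12 × 27.3 = 10840 J
q2 (melt at 0 °C): 187.3 × 329.0 = 61622 J
q3 (heat water 0.0→100.0 °C): 187.3 × 4.17 × 100.0 = 78104 J
q4 (vaporize at 100 °C): 187.3 × 2250.0 = 421425 J
q5 (heat steam 100.0→136.4 °C): 187.3 × 1.95 × 36.4 = 13295 J
Total: 10840 + 61622 + 78104 + 421425 + 13295 = 585286 J = 585 kJ

q = 585 kJ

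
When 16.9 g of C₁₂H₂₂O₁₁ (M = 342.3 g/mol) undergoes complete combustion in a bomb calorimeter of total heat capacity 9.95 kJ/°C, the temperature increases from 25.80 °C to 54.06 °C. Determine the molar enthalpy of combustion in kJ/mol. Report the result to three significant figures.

ΔH = -5700 kJ/mol

ΔT = 54.06 − 25.80 = 28.26 °C
q_cal = C_cal × ΔT = 9.95 × 28.26 = 281.187 kJ
n = 16.9 / 342.3 = 0.04937 mol
q_rxn = −q_cal = -281.187 kJ
ΔH = -281.187 / 0.04937 = -5696 kJ/mol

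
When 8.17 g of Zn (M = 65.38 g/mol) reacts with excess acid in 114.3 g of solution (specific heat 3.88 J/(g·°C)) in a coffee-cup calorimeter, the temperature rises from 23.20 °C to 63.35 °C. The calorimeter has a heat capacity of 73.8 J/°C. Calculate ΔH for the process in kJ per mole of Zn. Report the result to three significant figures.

ΔH = -166 kJ/mol

|ΔT| = |63.35 − 23.20| = 40.15 °C
|q_surr| = (114.3 × 3.88 + 73.8) × 40.15 = 517.284 × 40.15 = 20770 J
n(Zn) = 8.17 / 65.38 = 0.1250 mol
Temperature rose, so q_rxn = −|q_surr| = -20.77 kJ
ΔH = q_rxn / n = -166.2 kJ/mol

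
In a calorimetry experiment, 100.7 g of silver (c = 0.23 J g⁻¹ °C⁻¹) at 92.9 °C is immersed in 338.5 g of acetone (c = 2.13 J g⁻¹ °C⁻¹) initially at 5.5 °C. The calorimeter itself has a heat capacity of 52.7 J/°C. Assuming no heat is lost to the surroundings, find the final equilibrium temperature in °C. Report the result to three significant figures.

Heat lost by silver = heat gained by acetone + calorimeter.
(100.7)(0.23)(92.9 − T) = [(338.5)(2.13) + 52.7](T − 5.5)
23.161 (92.9 − T) = 773.705 (T − 5.5)
2151.7 − 23.161 T = 773.705 T − 4255.4
6407.1 = 796.866 T
T = 8.040 °C

T_f = 8.04 °C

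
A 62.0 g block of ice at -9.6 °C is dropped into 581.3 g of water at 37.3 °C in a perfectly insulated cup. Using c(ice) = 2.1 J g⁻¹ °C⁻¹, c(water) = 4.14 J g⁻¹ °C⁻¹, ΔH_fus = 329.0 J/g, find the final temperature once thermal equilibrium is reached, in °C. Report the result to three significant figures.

Heat to bring ice to 0 °C and melt it: q₁ = 62.0×2.1×9.6 + 62.0×329.0 = 21648 J
Heat the water can supply cooling to 0 °C: 581.3×4.14×37.3 = 89765.5 J > q₁, so all ice melts.
Energy balance: 581.3×4.14×(37.3 − T) = 21648 + 62.0×4.14×(T − 0)
2406.582(37.3 − T) = 21648 + 256.68 T
89765.5 − 21648 = 2663.262 T
T = 68117.5 / 2663.262 = 25.58 °C

T_f = 25.6 °C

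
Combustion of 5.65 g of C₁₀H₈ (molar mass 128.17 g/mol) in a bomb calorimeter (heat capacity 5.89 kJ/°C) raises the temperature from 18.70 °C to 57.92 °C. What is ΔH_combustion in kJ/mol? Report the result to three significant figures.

ΔH = -5240 kJ/mol

ΔT = 57.92 − 18.70 = 39.22 °C
q_cal = C_cal × ΔT = 5.89 × 39.22 = 231.0058 kJ
n = 5.65 / 128.17 = 0.04408 mol
q_rxn = −q_cal = -231.0058 kJ
ΔH = -231.0058 / 0.04408 = -5241 kJ/mol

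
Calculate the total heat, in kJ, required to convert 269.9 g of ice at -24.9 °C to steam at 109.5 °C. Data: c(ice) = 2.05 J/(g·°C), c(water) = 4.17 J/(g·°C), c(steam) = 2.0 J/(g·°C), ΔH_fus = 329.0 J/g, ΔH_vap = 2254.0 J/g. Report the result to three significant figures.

q = 829 kJ

q1 (heat ice -24.9→0.0 °C): 269.9 × 2.05 × 24.9 = 13777 J
q2 (melt at 0 °C): 269.9 × 329.0 = 88797 J
q3 (heat water 0.0→100.0 °C): 269.9 × 4.17 × 100.0 = 112548 J
q4 (vaporize at 100 °C): 269.9 × 2254.0 = 608355 J
q5 (heat steam 100.0→109.5 °C): 269.9 × 2.0 × 9.5 = 5128 J
Total: 13777 + 88797 + 112548 + 608355 + 5128 = 828605 J = 829 kJ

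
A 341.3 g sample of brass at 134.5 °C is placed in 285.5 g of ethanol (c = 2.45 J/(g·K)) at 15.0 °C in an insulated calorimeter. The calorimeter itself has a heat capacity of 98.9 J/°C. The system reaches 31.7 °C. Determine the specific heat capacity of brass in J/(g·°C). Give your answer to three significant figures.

q_gained = (285.5 × 2.45 + 98.9) × (31.7 − 15.0) = 13330 J
q_lost = 341.3 × c × (134.5 − 31.7) = 35085.64 c
Set equal: c = 13330 / 35085.64 = 0.380 J/(g·°C)

c = 0.380 J/(g·°C)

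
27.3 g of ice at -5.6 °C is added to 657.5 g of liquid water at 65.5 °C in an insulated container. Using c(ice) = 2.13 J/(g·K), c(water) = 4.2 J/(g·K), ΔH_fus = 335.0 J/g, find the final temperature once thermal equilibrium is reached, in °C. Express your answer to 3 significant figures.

T_f = 59.6 °C

Heat to bring ice to 0 °C and melt it: q₁ = 27.3×2.13×5.6 + 27.3×335.0 = 9471.1 J
Heat the water can supply cooling to 0 °C: 657.5×4.2×65.5 = 180878 J > q₁, so all ice melts.
Energy balance: 657.5×4.2×(65.5 − T) = 9471.1 + 27.3×4.2×(T − 0)
2761.5(65.5 − T) = 9471.1 + 114.66 T
180878 − 9471.1 = 2876.16 T
T = 171406.9 / 2876.16 = 59.60 °C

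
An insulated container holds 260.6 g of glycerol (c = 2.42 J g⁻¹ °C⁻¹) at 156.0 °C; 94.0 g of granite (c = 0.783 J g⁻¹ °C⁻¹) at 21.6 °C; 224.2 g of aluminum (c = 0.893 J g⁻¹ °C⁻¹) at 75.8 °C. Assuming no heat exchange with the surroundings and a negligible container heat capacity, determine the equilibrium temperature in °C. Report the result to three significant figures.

Σ mᵢcᵢ(T − Tᵢ) = 0  ⇒  T = Σ mᵢcᵢTᵢ / Σ mᵢcᵢ
Σ mᵢcᵢ = 260.6×2.42 + 94.0×0.783 + 224.2×0.893 = 904.4646
Σ mᵢcᵢTᵢ = 630.652×156.0 + 73.602×21.6 + 200.2106×75.8 = 115150
T = 115150 / 904.4646 = 127.3 °C

T_f = 127 °C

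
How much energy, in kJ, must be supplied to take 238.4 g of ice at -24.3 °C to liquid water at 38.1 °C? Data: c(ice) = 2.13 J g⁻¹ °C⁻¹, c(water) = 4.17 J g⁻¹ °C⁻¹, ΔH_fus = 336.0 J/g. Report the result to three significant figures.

q = 130 kJ

q1 (heat ice -24.3→0.0 °C): 238.4 × 2.13 × 24.3 = 12339 J
q2 (melt at 0 °C): 238.4 × 336.0 = 80102 J
q3 (heat water 0.0→38.1 °C): 238.4 × 4.17 × 38.1 = 37876 J
Total: 12339 + 80102 + 37876 = 130317 J = 130 kJ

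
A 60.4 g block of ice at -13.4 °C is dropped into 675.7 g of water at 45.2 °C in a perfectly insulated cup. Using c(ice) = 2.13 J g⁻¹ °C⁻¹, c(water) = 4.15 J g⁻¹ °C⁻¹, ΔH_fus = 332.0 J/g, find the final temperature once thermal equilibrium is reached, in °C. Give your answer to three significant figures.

Heat to bring ice to 0 °C and melt it: q₁ = 60.4×2.13×13.4 + 60.4×332.0 = 21777 J
Heat the water can supply cooling to 0 °C: 675.7×4.15×45.2 = 126748 J > q₁, so all ice melts.
Energy balance: 675.7×4.15×(45.2 − T) = 21777 + 60.4×4.15×(T − 0)
2804.155(45.2 − T) = 21777 + 250.66 T
126748 − 21777 = 3054.815 T
T = 104971 / 3054.815 = 34.36 °C

T_f = 34.4 °C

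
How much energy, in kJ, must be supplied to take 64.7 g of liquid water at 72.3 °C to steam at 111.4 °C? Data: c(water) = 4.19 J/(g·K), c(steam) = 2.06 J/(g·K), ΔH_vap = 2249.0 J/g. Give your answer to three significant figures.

q = 155 kJ

q1 (heat water 72.3→100.0 °C): 64.7 × 4.19 × 27.7 = 7509 J
q2 (vaporize at 100 °C): 64.7 × 2249.0 = 145510 J
q3 (heat steam 100.0→111.4 °C): 64.7 × 2.06 × 11.4 = 1519 J
Total: 7509 + 145510 + 1519 = 154538 J = 155 kJ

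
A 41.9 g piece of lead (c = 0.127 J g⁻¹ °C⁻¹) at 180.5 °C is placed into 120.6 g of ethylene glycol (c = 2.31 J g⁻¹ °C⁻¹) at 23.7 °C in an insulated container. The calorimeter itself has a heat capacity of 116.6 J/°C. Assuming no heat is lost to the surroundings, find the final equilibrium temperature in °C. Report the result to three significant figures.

T_f = 25.8 °C

Heat lost by lead = heat gained by ethylene glycol + calorimeter.
(41.9)(0.127)(180.5 − T) = [(120.6)(2.31) + 116.6](T − 23.7)
5.3213 (180.5 − T) = 395.186 (T − 23.7)
960.49 − 5.3213 T = 395.186 T − 9365.9
10326.39 = 400.5073 T
T = 25.78 °C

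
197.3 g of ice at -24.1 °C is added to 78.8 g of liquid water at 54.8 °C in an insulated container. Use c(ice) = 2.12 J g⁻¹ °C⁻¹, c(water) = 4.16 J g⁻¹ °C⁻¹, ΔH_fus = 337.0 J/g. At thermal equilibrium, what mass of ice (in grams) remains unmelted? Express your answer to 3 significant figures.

Heat to warm all ice to 0 °C: 197.3×2.12×24.1 = 10080 J
Heat released by water cooling to 0 °C: 78.8×4.16×54.8 = 17964 J
17964 J < 10080 + 197.3×337.0 = 76570.1 J, so not all ice melts; final T = 0 °C.
Heat left for melting: 17964 − 10080 = 7884 J
Mass melted = 7884 / 337.0 = 23.39 g
Ice remaining = 197.3 − 23.39 = 173.91 g

m_ice remaining = 174 g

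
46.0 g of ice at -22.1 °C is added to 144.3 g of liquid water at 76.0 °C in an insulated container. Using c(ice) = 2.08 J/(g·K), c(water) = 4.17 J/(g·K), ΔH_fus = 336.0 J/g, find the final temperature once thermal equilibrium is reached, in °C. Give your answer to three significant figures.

T_f = 35.5 °C

Heat to bring ice to 0 °C and melt it: q₁ = 46.0×2.08×22.1 + 46.0×336.0 = 17571 J
Heat the water can supply cooling to 0 °C: 144.3×4.17×76.0 = 45731.6 J > q₁, so all ice melts.
Energy balance: 144.3×4.17×(76.0 − T) = 17571 + 46.0×4.17×(T − 0)
601.731(76.0 − T) = 17571 + 191.82 T
45731.6 − 17571 = 793.551 T
T = 28160.6 / 793.551 = 35.49 °C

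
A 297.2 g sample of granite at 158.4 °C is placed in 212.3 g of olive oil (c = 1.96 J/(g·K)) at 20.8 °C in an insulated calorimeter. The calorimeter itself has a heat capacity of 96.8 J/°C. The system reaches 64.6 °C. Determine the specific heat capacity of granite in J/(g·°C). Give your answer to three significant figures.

q_gained = (212.3 × 1.96 + 96.8) × (64.6 − 20.8) = 22470 J
q_lost = 297.2 × c × (158.4 − 64.6) = 27877.36 c
Set equal: c = 22470 / 27877.36 = 0.806 J/(g·°C)

c = 0.806 J/(g·°C)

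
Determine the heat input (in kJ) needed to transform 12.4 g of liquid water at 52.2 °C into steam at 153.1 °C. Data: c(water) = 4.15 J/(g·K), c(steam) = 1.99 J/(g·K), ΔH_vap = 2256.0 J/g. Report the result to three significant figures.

q = 31.7 kJ

q1 (heat water 52.2→100.0 °C): 12.4 × 4.15 × 47.8 = 2460 J
q2 (vaporize at 100 °C): 12.4 × 2256.0 = 27974 J
q3 (heat steam 100.0→153.1 °C): 12.4 × 1.99 × 53.1 = 1310 J
Total: 2460 + 27974 + 1310 = 31744 J = 31.7 kJ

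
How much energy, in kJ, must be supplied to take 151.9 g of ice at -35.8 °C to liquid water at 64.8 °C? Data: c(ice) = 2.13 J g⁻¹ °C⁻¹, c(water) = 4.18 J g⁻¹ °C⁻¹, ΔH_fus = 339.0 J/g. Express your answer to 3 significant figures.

q1 (heat ice -35.8→0.0 °C): 151.9 × 2.13 × 35.8 = 11583 J
q2 (melt at 0 °C): 151.9 × 339.0 = 51494 J
q3 (heat water 0.0→64.8 °C): 151.9 × 4.18 × 64.8 = 41144 J
Total: 11583 + 51494 + 41144 = 104221 J = 104 kJ

q = 104 kJ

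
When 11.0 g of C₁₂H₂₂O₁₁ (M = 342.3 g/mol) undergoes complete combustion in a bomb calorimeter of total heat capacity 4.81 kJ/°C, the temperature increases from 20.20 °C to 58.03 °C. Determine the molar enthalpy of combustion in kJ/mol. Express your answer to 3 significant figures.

ΔT = 58.03 − 20.20 = 37.83 °C
q_cal = C_cal × ΔT = 4.81 × 37.83 = 181.9623 kJ
n = 11.0 / 342.3 = 0.03214 mol
q_rxn = −q_cal = -181.9623 kJ
ΔH = -181.9623 / 0.03214 = -5662 kJ/mol

ΔH = -5660 kJ/mol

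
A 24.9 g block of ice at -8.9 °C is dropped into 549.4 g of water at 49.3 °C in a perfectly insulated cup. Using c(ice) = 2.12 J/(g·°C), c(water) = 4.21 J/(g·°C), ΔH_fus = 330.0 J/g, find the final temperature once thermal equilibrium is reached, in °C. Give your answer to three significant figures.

Heat to bring ice to 0 °C and melt it: q₁ = 24.9×2.12×8.9 + 24.9×330.0 = 8686.8 J
Heat the water can supply cooling to 0 °C: 549.4×4.21×49.3 = 114030 J > q₁, so all ice melts.
Energy balance: 549.4×4.21×(49.3 − T) = 8686.8 + 24.9×4.21×(T − 0)
2312.974(49.3 − T) = 8686.8 + 104.829 T
114030 − 8686.8 = 2417.803 T
T = 105343.2 / 2417.803 = 43.57 °C

T_f = 43.6 °C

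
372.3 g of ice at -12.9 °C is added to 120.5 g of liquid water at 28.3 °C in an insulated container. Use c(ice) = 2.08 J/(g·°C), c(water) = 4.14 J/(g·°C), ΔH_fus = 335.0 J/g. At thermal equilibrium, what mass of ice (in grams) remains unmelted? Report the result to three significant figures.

Heat to warm all ice to 0 °C: 372.3×2.08×12.9 = 9989.6 J
Heat released by water cooling to 0 °C: 120.5×4.14×28.3 = 14118 J
14118 J < 9989.6 + 372.3×335.0 = 134710.1 J, so not all ice melts; final T = 0 °C.
Heat left for melting: 14118 − 9989.6 = 4128.4 J
Mass melted = 4128.4 / 335.0 = 12.32 g
Ice remaining = 372.3 − 12.32 = 359.98 g

m_ice remaining = 360 g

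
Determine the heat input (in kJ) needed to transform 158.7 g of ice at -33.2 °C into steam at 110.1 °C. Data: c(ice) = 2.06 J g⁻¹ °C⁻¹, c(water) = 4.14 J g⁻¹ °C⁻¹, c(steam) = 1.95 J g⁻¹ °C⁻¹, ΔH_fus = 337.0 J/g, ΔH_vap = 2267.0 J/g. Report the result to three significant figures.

q = 493 kJ

q1 (heat ice -33.2→0.0 °C): 158.7 × 2.06 × 33.2 = 10854 J
q2 (melt at 0 °C): 158.7 × 337.0 = 53482 J
q3 (heat water 0.0→100.0 °C): 158.7 × 4.14 × 100.0 = 65702 J
q4 (vaporize at 100 °C): 158.7 × 2267.0 = 359773 J
q5 (heat steam 100.0→110.1 °C): 158.7 × 1.95 × 10.1 = 3126 J
Total: 10854 + 53482 + 65702 + 359773 + 3126 = 492937 J = 493 kJ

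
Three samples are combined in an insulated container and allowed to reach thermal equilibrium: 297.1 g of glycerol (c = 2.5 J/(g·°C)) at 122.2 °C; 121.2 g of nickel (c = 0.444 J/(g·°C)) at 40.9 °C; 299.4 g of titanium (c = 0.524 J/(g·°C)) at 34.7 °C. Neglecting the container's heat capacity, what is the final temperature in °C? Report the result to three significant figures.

Σ mᵢcᵢ(T − Tᵢ) = 0  ⇒  T = Σ mᵢcᵢTᵢ / Σ mᵢcᵢ
Σ mᵢcᵢ = 297.1×2.5 + 121.2×0.444 + 299.4×0.524 = 953.4484
Σ mᵢcᵢTᵢ = 742.75×122.2 + 53.8128×40.9 + 156.8856×34.7 = 98409
T = 98409 / 953.4484 = 103.2 °C

T_f = 103 °C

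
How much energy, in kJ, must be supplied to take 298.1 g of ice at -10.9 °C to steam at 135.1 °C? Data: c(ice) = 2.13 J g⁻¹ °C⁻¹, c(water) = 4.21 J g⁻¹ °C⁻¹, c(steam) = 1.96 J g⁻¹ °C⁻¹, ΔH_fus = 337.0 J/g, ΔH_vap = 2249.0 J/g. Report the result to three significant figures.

q = 924 kJ

q1 (heat ice -10.9→0.0 °C): 298.1 × 2.13 × 10.9 = 6921 J
q2 (melt at 0 °C): 298.1 × 337.0 = 100460 J
q3 (heat water 0.0→100.0 °C): 298.1 × 4.21 × 100.0 = 125500 J
q4 (vaporize at 100 °C): 298.1 × 2249.0 = 670427 J
q5 (heat steam 100.0→135.1 °C): 298.1 × 1.96 × 35.1 = 20508 J
Total: 6921 + 100460 + 125500 + 670427 + 20508 = 923816 J = 924 kJ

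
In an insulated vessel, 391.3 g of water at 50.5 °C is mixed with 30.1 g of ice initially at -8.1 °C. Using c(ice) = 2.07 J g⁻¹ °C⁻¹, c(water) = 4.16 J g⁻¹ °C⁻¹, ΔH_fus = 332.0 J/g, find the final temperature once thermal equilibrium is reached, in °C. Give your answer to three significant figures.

T_f = 40.9 °C

Heat to bring ice to 0 °C and melt it: q₁ = 30.1×2.07×8.1 + 30.1×332.0 = 10498 J
Heat the water can supply cooling to 0 °C: 391.3×4.16×50.5 = 82204.3 J > q₁, so all ice melts.
Energy balance: 391.3×4.16×(50.5 − T) = 10498 + 30.1×4.16×(T − 0)
1627.808(50.5 − T) = 10498 + 125.216 T
82204.3 − 10498 = 1753.024 T
T = 71706.3 / 1753.024 = 40.90 °C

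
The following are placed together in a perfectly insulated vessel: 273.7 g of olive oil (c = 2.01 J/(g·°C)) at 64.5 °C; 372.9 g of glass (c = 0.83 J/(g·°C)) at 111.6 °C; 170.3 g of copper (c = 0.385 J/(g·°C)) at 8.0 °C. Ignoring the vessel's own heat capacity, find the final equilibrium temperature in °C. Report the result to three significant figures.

T_f = 76.3 °C

Σ mᵢcᵢ(T − Tᵢ) = 0  ⇒  T = Σ mᵢcᵢTᵢ / Σ mᵢcᵢ
Σ mᵢcᵢ = 273.7×2.01 + 372.9×0.83 + 170.3×0.385 = 925.2095
Σ mᵢcᵢTᵢ = 550.137×64.5 + 309.507×111.6 + 65.5655×8.0 = 70549
T = 70549 / 925.2095 = 76.25 °C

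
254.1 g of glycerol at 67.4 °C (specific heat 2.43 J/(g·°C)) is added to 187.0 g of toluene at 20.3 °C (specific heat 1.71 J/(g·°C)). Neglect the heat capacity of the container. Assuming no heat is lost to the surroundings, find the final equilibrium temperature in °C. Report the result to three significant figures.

Heat lost by glycerol = heat gained by toluene.
(254.1)(2.43)(67.4 − T) = (187.0)(1.71)(T − 20.3)
617.463 (67.4 − T) = 319.77 (T − 20.3)
41617 − 617.463 T = 319.77 T − 6491.3
48108.3 = 937.233 T
T = 51.33 °C

T_f = 51.3 °C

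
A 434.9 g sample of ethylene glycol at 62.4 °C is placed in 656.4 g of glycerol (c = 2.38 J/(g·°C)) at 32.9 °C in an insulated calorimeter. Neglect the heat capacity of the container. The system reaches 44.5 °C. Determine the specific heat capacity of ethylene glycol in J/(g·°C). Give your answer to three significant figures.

c = 2.33 J/(g·°C)

q_gained = (656.4 × 2.38) × (44.5 − 32.9) = 18120 J
q_lost = 434.9 × c × (62.4 − 44.5) = 7784.71 c
Set equal: c = 18120 / 7784.71 = 2.33 J/(g·°C)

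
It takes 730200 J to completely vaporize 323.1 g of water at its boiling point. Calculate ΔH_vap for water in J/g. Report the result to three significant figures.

ΔH_vap = 2260 J/g

ΔH_vap = q / m = 730200 / 323.1 = 2260 J/g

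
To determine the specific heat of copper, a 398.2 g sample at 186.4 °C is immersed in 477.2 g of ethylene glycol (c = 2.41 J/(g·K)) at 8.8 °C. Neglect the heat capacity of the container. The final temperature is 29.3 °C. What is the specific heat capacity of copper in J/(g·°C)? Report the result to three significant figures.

c = 0.377 J/(g·°C)

q_gained = (477.2 × 2.41) × (29.3 − 8.8) = 23580 J
q_lost = 398.2 × c × (186.4 − 29.3) = 62557.22 c
Set equal: c = 23580 / 62557.22 = 0.377 J/(g·°C)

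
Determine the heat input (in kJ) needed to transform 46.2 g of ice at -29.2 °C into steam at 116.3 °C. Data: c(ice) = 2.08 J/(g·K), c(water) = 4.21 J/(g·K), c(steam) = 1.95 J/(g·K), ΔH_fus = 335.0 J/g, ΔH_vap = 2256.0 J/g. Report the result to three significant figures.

q1 (heat ice -29.2→0.0 °C): 46.2 × 2.08 × 29.2 = 2806 J
q2 (melt at 0 °C): 46.2 × 335.0 = 15477 J
q3 (heat water 0.0→100.0 °C): 46.2 × 4.21 × 100.0 = 19450 J
q4 (vaporize at 100 °C): 46.2 × 2256.0 = 104227 J
q5 (heat steam 100.0→116.3 °C): 46.2 × 1.95 × 16.3 = 1468 J
Total: 2806 + 15477 + 19450 + 104227 + 1468 = 143428 J = 143 kJ

q = 143 kJ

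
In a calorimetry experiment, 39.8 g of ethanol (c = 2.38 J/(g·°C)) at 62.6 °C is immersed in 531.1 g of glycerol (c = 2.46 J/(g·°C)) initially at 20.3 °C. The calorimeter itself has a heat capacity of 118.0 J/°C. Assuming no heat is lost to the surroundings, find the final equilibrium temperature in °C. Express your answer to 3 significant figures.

Heat lost by ethanol = heat gained by glycerol + calorimeter.
(39.8)(2.38)(62.6 − T) = [(531.1)(2.46) + 118.0](T − 20.3)
94.724 (62.6 − T) = 1424.506 (T − 20.3)
5929.7 − 94.724 T = 1424.506 T − 28917
34846.7 = 1519.230 T
T = 22.94 °C

T_f = 22.9 °C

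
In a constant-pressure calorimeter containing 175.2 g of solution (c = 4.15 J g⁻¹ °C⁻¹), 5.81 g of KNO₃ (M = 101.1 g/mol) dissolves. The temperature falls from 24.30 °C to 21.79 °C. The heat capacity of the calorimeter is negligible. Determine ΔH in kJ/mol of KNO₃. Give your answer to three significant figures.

|ΔT| = |21.79 − 24.30| = 2.51 °C
|q_surr| = (175.2 × 4.15) × 2.51 = 727.08 × 2.51 = 1825 J
n(KNO₃) = 5.81 / 101.1 = 0.05747 mol
Temperature fell, so q_rxn = +|q_surr| = 1.825 kJ
ΔH = q_rxn / n = 31.76 kJ/mol

ΔH = 31.8 kJ/mol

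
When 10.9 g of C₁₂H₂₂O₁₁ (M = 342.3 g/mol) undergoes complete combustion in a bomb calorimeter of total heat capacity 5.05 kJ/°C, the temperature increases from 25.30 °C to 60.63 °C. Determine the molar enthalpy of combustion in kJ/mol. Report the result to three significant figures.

ΔH = -5600 kJ/mol

ΔT = 60.63 − 25.30 = 35.33 °C
q_cal = C_cal × ΔT = 5.05 × 35.33 = 178.4165 kJ
n = 10.9 / 342.3 = 0.03184 mol
q_rxn = −q_cal = -178.4165 kJ
ΔH = -178.4165 / 0.03184 = -5604 kJ/mol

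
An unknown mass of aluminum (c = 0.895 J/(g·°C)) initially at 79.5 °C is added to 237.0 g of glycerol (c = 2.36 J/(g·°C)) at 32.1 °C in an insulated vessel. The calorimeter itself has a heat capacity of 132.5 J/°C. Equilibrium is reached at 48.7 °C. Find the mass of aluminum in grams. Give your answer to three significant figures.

q_gained = (237.0 × 2.36 + 132.5) × (48.7 − 32.1) = 11484 J
q_lost = m × 0.895 × (79.5 − 48.7) = 27.566 m
m = 11484 / 27.566 = 417 g

m = 417 g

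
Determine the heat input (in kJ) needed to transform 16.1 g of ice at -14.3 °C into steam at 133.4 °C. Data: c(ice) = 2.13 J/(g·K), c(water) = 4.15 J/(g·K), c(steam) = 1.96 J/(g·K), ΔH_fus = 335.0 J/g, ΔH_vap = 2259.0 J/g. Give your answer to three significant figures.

q1 (heat ice -14.3→0.0 °C): 16.1 × 2.13 × 14.3 = 490 J
q2 (melt at 0 °C): 16.1 × 335.0 = 5394 J
q3 (heat water 0.0→100.0 °C): 16.1 × 4.15 × 100.0 = 6682 J
q4 (vaporize at 100 °C): 16.1 × 2259.0 = 36370 J
q5 (heat steam 100.0→133.4 °C): 16.1 × 1.96 × 33.4 = 1054 J
Total: 490 + 5394 + 6682 + 36370 + 1054 = 49990 J = 50.0 kJ

q = 50.0 kJ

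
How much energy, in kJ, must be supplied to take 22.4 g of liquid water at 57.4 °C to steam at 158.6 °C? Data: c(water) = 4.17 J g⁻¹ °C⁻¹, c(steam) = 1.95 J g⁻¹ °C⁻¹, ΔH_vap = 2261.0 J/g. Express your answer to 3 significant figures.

q = 57.2 kJ

q1 (heat water 57.4→100.0 °C): 22.4 × 4.17 × 42.6 = 3979 J
q2 (vaporize at 100 °C): 22.4 × 2261.0 = 50646 J
q3 (heat steam 100.0→158.6 °C): 22.4 × 1.95 × 58.6 = 2560 J
Total: 3979 + 50646 + 2560 = 57185 J = 57.2 kJ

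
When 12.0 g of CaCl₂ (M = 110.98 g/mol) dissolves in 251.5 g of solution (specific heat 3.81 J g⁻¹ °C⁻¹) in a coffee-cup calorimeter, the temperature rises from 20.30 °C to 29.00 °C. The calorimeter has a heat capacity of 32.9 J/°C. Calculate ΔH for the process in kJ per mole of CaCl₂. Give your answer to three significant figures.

ΔH = -79.7 kJ/mol

|ΔT| = |29.00 − 20.30| = 8.70 °C
|q_surr| = (251.5 × 3.81 + 32.9) × 8.70 = 991.115 × 8.70 = 8622.7 J
n(CaCl₂) = 12.0 / 110.98 = 0.10813 mol
Temperature rose, so q_rxn = −|q_surr| = -8.6227 kJ
ΔH = q_rxn / n = -79.74 kJ/mol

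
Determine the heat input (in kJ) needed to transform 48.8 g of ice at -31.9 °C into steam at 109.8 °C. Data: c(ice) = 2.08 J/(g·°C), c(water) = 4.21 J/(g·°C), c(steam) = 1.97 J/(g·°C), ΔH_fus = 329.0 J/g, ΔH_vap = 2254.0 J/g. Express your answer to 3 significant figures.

q = 151 kJ

q1 (heat ice -31.9→0.0 °C): 48.8 × 2.08 × 31.9 = 3238 J
q2 (melt at 0 °C): 48.8 × 329.0 = 16055 J
q3 (heat water 0.0→100.0 °C): 48.8 × 4.21 × 100.0 = 20545 J
q4 (vaporize at 100 °C): 48.8 × 2254.0 = 109995 J
q5 (heat steam 100.0→109.8 °C): 48.8 × 1.97 × 9.8 = 942 J
Total: 3238 + 16055 + 20545 + 109995 + 942 = 150775 J = 151 kJ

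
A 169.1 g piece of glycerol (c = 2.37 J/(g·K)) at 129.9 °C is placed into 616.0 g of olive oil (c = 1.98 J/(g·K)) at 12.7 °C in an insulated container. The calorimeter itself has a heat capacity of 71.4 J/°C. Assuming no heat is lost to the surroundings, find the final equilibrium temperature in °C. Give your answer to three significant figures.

T_f = 40.5 °C

Heat lost by glycerol = heat gained by olive oil + calorimeter.
(169.1)(2.37)(129.9 − T) = [(616.0)(1.98) + 71.4](T − 12.7)
400.767 (129.9 − T) = 1291.08 (T − 12.7)
52060 − 400.767 T = 1291.08 T − 16397
68457 = 1691.847 T
T = 40.46 °C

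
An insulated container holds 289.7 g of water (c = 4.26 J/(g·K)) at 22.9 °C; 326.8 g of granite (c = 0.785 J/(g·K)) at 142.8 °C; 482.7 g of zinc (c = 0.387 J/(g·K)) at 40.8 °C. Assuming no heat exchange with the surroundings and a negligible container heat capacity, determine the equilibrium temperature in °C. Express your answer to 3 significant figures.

Σ mᵢcᵢ(T − Tᵢ) = 0  ⇒  T = Σ mᵢcᵢTᵢ / Σ mᵢcᵢ
Σ mᵢcᵢ = 289.7×4.26 + 326.8×0.785 + 482.7×0.387 = 1677.4649
Σ mᵢcᵢTᵢ = 1234.122×22.9 + 256.538×142.8 + 186.8049×40.8 = 72517
T = 72517 / 1677.4649 = 43.23 °C

T_f = 43.2 °C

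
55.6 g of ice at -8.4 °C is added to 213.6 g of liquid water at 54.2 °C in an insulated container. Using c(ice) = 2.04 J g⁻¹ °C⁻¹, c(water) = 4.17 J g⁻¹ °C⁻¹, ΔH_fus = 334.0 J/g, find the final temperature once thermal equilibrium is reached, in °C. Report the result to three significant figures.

Heat to bring ice to 0 °C and melt it: q₁ = 55.6×2.04×8.4 + 55.6×334.0 = 19523 J
Heat the water can supply cooling to 0 °C: 213.6×4.17×54.2 = 48276.6 J > q₁, so all ice melts.
Energy balance: 213.6×4.17×(54.2 − T) = 19523 + 55.6×4.17×(T − 0)
890.712(54.2 − T) = 19523 + 231.852 T
48276.6 − 19523 = 1122.564 T
T = 28753.6 / 1122.564 = 25.61 °C

T_f = 25.6 °C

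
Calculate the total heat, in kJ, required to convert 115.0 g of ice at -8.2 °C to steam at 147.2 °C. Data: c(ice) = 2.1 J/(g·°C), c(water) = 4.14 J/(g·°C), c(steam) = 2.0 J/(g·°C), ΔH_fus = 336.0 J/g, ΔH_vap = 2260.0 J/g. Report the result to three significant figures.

q = 359 kJ

q1 (heat ice -8.2→0.0 °C): 115.0 × 2.1 × 8.2 = 1980 J
q2 (melt at 0 °C): 115.0 × 336.0 = 38640 J
q3 (heat water 0.0→100.0 °C): 115.0 × 4.14 × 100.0 = 47610 J
q4 (vaporize at 100 °C): 115.0 × 2260.0 = 259900 J
q5 (heat steam 100.0→147.2 °C): 115.0 × 2.0 × 47.2 = 10856 J
Total: 1980 + 38640 + 47610 + 259900 + 10856 = 358986 J = 359 kJ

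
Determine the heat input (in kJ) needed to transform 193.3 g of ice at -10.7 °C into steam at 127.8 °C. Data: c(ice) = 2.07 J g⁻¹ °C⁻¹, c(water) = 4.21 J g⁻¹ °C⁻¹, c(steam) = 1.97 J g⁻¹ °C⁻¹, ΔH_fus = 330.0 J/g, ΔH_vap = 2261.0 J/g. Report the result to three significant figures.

q = 597 kJ

q1 (heat ice -10.7→0.0 °C): 193.3 × 2.07 × 10.7 = 4281 J
q2 (melt at 0 °C): 193.3 × 330.0 = 63789 J
q3 (heat water 0.0→100.0 °C): 193.3 × 4.21 × 100.0 = 81379 J
q4 (vaporize at 100 °C): 193.3 × 2261.0 = 437051 J
q5 (heat steam 100.0→127.8 °C): 193.3 × 1.97 × 27.8 = 10586 J
Total: 4281 + 63789 + 81379 + 437051 + 10586 = 597086 J = 597 kJ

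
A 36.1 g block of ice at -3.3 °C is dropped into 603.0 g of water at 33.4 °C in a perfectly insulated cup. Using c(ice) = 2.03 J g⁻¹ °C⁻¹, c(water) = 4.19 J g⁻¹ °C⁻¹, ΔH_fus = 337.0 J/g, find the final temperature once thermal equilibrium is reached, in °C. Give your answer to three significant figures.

Heat to bring ice to 0 °C and melt it: q₁ = 36.1×2.03×3.3 + 36.1×337.0 = 12408 J
Heat the water can supply cooling to 0 °C: 603.0×4.19×33.4 = 84387.4 J > q₁, so all ice melts.
Energy balance: 603.0×4.19×(33.4 − T) = 12408 + 36.1×4.19×(T − 0)
2526.57(33.4 − T) = 12408 + 151.259 T
84387.4 − 12408 = 2677.829 T
T = 71979.4 / 2677.829 = 26.88 °C

T_f = 26.9 °C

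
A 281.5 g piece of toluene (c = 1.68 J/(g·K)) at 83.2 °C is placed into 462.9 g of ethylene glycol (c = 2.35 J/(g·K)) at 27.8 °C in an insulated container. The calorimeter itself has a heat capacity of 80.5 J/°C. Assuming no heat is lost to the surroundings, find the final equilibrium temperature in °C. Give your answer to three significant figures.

T_f = 43.8 °C

Heat lost by toluene = heat gained by ethylene glycol + calorimeter.
(281.5)(1.68)(83.2 − T) = [(462.9)(2.35) + 80.5](T − 27.8)
472.92 (83.2 − T) = 1168.315 (T − 27.8)
39347 − 472.92 T = 1168.315 T − 32479
71826 = 1641.235 T
T = 43.76 °C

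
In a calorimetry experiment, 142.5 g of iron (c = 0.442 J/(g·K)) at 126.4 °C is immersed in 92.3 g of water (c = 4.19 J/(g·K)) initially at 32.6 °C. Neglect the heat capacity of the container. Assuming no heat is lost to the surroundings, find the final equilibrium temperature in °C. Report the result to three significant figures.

T_f = 45.7 °C

Heat lost by iron = heat gained by water.
(142.5)(0.442)(126.4 − T) = (92.3)(4.19)(T − 32.6)
62.985 (126.4 − T) = 386.737 (T − 32.6)
7961.3 − 62.985 T = 386.737 T − 12608
20569.3 = 449.722 T
T = 45.74 °C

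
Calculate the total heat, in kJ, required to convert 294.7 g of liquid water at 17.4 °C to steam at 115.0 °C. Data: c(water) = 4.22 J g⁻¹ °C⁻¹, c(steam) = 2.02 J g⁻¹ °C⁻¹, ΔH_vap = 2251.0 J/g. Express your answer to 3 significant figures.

q1 (heat water 17.4→100.0 °C): 294.7 × 4.22 × 82.6 = 102724 J
q2 (vaporize at 100 °C): 294.7 × 2251.0 = 663370 J
q3 (heat steam 100.0→115.0 °C): 294.7 × 2.02 × 15.0 = 8929 J
Total: 102724 + 663370 + 8929 = 775023 J = 775 kJ

q = 775 kJ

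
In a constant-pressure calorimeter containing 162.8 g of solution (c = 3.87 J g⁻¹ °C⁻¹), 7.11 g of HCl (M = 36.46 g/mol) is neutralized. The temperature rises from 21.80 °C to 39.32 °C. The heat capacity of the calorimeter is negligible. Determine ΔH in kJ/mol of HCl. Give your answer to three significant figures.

ΔH = -56.6 kJ/mol

|ΔT| = |39.32 − 21.80| = 17.52 °C
|q_surr| = (162.8 × 3.87) × 17.52 = 630.036 × 17.52 = 11040 J
n(HCl) = 7.11 / 36.46 = 0.1950 mol
Temperature rose, so q_rxn = −|q_surr| = -11.04 kJ
ΔH = q_rxn / n = -56.62 kJ/mol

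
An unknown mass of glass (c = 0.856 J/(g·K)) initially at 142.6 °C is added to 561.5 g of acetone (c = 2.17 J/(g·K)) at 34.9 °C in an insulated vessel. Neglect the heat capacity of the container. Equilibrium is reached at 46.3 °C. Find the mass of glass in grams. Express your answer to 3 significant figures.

m = 169 g

q_gained = (561.5 × 2.17) × (46.3 − 34.9) = 13890 J
q_lost = m × 0.856 × (142.6 − 46.3) = 82.4328 m
m = 13890 / 82.4328 = 169 g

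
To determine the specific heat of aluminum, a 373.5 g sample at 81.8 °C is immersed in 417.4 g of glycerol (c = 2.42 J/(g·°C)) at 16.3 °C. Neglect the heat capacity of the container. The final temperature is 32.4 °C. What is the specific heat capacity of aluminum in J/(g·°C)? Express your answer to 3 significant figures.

c = 0.881 J/(g·°C)

q_gained = (417.4 × 2.42) × (32.4 − 16.3) = 16260 J
q_lost = 373.5 × c × (81.8 − 32.4) = 18450.9 c
Set equal: c = 16260 / 18450.9 = 0.881 J/(g·°C)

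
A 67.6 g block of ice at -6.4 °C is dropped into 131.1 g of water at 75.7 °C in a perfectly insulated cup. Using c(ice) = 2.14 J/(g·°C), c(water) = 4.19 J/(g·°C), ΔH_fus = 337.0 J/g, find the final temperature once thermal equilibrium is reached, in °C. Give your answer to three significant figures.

Heat to bring ice to 0 °C and melt it: q₁ = 67.6×2.14×6.4 + 67.6×337.0 = 23707 J
Heat the water can supply cooling to 0 °C: 131.1×4.19×75.7 = 41582.7 J > q₁, so all ice melts.
Energy balance: 131.1×4.19×(75.7 − T) = 23707 + 67.6×4.19×(T − 0)
549.309(75.7 − T) = 23707 + 283.244 T
41582.7 − 23707 = 832.553 T
T = 17875.7 / 832.553 = 21.47 °C

T_f = 21.5 °C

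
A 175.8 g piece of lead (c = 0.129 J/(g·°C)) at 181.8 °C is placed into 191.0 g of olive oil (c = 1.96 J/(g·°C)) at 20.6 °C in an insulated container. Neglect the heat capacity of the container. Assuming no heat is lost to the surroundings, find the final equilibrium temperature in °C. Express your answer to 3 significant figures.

Heat lost by lead = heat gained by olive oil.
(175.8)(0.129)(181.8 − T) = (191.0)(1.96)(T − 20.6)
22.6782 (181.8 − T) = 374.36 (T − 20.6)
4122.9 − 22.6782 T = 374.36 T − 7711.8
11834.7 = 397.0382 T
T = 29.81 °C

T_f = 29.8 °C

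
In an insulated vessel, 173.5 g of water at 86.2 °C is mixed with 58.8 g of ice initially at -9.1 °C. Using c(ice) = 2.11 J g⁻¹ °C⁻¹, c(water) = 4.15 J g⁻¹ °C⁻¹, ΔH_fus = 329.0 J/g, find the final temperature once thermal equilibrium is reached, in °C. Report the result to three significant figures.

T_f = 43.1 °C

Heat to bring ice to 0 °C and melt it: q₁ = 58.8×2.11×9.1 + 58.8×329.0 = 20474 J
Heat the water can supply cooling to 0 °C: 173.5×4.15×86.2 = 62066.2 J > q₁, so all ice melts.
Energy balance: 173.5×4.15×(86.2 − T) = 20474 + 58.8×4.15×(T − 0)
720.025(86.2 − T) = 20474 + 244.02 T
62066.2 − 20474 = 964.045 T
T = 41592.2 / 964.045 = 43.14 °C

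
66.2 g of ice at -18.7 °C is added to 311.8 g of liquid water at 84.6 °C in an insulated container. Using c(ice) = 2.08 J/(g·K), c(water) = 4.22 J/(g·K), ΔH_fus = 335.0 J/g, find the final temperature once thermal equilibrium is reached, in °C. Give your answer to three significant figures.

Heat to bring ice to 0 °C and melt it: q₁ = 66.2×2.08×18.7 + 66.2×335.0 = 24752 J
Heat the water can supply cooling to 0 °C: 311.8×4.22×84.6 = 111316 J > q₁, so all ice melts.
Energy balance: 311.8×4.22×(84.6 − T) = 24752 + 66.2×4.22×(T − 0)
1315.796(84.6 − T) = 24752 + 279.364 T
111316 − 24752 = 1595.160 T
T = 86564 / 1595.160 = 54.27 °C

T_f = 54.3 °C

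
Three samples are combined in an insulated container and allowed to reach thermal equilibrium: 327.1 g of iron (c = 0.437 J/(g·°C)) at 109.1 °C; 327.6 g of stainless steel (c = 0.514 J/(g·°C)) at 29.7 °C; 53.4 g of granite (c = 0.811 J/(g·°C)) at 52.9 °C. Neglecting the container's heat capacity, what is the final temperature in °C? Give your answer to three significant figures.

T_f = 64.5 °C

Σ mᵢcᵢ(T − Tᵢ) = 0  ⇒  T = Σ mᵢcᵢTᵢ / Σ mᵢcᵢ
Σ mᵢcᵢ = 327.1×0.437 + 327.6×0.514 + 53.4×0.811 = 354.6365
Σ mᵢcᵢTᵢ = 142.9427×109.1 + 168.3864×29.7 + 43.3074×52.9 = 22887
T = 22887 / 354.6365 = 64.54 °C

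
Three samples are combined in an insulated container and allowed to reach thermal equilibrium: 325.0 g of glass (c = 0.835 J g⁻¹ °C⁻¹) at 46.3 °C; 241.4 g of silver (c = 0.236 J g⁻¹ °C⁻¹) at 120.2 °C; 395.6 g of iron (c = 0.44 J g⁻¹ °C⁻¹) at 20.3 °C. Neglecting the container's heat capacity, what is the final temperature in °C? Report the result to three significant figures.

Σ mᵢcᵢ(T − Tᵢ) = 0  ⇒  T = Σ mᵢcᵢTᵢ / Σ mᵢcᵢ
Σ mᵢcᵢ = 325.0×0.835 + 241.4×0.236 + 395.6×0.44 = 502.4094
Σ mᵢcᵢTᵢ = 271.375×46.3 + 56.9704×120.2 + 174.064×20.3 = 22946
T = 22946 / 502.4094 = 45.67 °C

T_f = 45.7 °C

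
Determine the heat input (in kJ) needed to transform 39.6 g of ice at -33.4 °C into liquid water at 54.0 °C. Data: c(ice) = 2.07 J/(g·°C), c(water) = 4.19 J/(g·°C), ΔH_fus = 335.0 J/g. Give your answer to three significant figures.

q1 (heat ice -33.4→0.0 °C): 39.6 × 2.07 × 33.4 = 2738 J
q2 (melt at 0 °C): 39.6 × 335.0 = 13266 J
q3 (heat water 0.0→54.0 °C): 39.6 × 4.19 × 54.0 = 8960 J
Total: 2738 + 13266 + 8960 = 24964 J = 25.0 kJ

q = 25.0 kJ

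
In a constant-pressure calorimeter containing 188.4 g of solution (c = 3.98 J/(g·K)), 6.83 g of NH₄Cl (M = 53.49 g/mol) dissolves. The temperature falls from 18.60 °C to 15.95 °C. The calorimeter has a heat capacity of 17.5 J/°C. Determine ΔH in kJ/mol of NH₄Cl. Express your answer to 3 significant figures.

|ΔT| = |15.95 − 18.60| = 2.65 °C
|q_surr| = (188.4 × 3.98 + 17.5) × 2.65 = 767.332 × 2.65 = 2033 J
n(NH₄Cl) = 6.83 / 53.49 = 0.1277 mol
Temperature fell, so q_rxn = +|q_surr| = 2.033 kJ
ΔH = q_rxn / n = 15.92 kJ/mol

ΔH = 15.9 kJ/mol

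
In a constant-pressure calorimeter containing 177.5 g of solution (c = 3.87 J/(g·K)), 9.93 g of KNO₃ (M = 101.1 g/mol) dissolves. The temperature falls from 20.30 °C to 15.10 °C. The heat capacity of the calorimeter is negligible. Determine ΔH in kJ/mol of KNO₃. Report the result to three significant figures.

ΔH = 36.4 kJ/mol

|ΔT| = |15.10 − 20.30| = 5.20 °C
|q_surr| = (177.5 × 3.87) × 5.20 = 686.925 × 5.20 = 3572 J
n(KNO₃) = 9.93 / 101.1 = 0.09822 mol
Temperature fell, so q_rxn = +|q_surr| = 3.572 kJ
ΔH = q_rxn / n = 36.37 kJ/mol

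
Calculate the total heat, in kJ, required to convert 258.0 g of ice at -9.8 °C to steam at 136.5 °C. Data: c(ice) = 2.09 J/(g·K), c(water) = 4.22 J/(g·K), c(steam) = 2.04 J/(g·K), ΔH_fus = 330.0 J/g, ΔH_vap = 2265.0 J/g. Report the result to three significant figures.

q1 (heat ice -9.8→0.0 °C): 258.0 × 2.09 × 9.8 = 5284 J
q2 (melt at 0 °C): 258.0 × 330.0 = 85140 J
q3 (heat water 0.0→100.0 °C): 258.0 × 4.22 × 100.0 = 108876 J
q4 (vaporize at 100 °C): 258.0 × 2265.0 = 584370 J
q5 (heat steam 100.0→136.5 °C): 258.0 × 2.04 × 36.5 = 19211 J
Total: 5284 + 85140 + 108876 + 584370 + 19211 = 802881 J = 803 kJ

q = 803 kJ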